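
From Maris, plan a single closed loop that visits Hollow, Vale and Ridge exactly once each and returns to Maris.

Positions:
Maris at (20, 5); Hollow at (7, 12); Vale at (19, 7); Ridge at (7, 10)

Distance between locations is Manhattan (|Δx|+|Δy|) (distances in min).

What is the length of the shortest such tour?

Maris → Hollow → Vale → Ridge → Maris: 20+17+15+18 = 70
Maris → Hollow → Ridge → Vale → Maris: 20+2+15+3 = 40
Maris → Vale → Hollow → Ridge → Maris: 3+17+2+18 = 40
The minimum is 40.
One optimal route: Maris → Hollow → Ridge → Vale → Maris (or its reverse).

40 min — the shortest possible round trip.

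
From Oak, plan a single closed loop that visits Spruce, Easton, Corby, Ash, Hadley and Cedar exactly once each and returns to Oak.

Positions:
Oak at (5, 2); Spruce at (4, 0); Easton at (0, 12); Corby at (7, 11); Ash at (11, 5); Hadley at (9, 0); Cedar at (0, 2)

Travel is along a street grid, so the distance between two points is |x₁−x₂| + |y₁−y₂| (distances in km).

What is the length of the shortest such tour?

Oak - Spruce - Easton - Corby - Ash - Hadley - Cedar - Oak: 3+16+8+10+7+11+5 = 60
Oak - Spruce - Easton - Corby - Ash - Cedar - Hadley - Oak: 3+16+8+10+14+11+6 = 68
Oak - Spruce - Easton - Corby - Hadley - Ash - Cedar - Oak: 3+16+8+13+7+14+5 = 66
Oak - Spruce - Easton - Corby - Hadley - Cedar - Ash - Oak: 3+16+8+13+11+14+9 = 74
Oak - Spruce - Easton - Corby - Cedar - Ash - Hadley - Oak: 3+16+8+16+14+7+6 = 70
Oak - Spruce - Easton - Corby - Cedar - Hadley - Ash - Oak: 3+16+8+16+11+7+9 = 70
Oak - Spruce - Easton - Ash - Corby - Hadley - Cedar - Oak: 3+16+18+10+13+11+5 = 76
Oak - Spruce - Easton - Ash - Corby - Cedar - Hadley - Oak: 3+16+18+10+16+11+6 = 80
… (352 more)
Oak - Spruce - Hadley - Ash - Corby - Easton - Cedar - Oak: 3+5+7+10+8+10+5 = 48  ← best
The minimum is 48.
One optimal route: Oak → Spruce → Hadley → Ash → Corby → Easton → Cedar → Oak (or its reverse).

Shortest round trip = 48 km.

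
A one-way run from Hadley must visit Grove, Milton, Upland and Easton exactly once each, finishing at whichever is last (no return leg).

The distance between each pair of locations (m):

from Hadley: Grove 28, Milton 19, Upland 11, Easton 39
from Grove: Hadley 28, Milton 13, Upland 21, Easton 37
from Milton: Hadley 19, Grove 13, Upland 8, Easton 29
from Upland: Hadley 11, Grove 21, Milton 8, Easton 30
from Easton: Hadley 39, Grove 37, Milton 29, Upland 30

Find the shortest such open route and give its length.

There are 4! = 24 possible orderings.
Hadley → Grove → Milton → Upland → Easton: 28+13+8+30 = 79
Hadley → Grove → Milton → Easton → Upland: 28+13+29+30 = 100
Hadley → Grove → Upland → Milton → Easton: 28+21+8+29 = 86
Hadley → Grove → Upland → Easton → Milton: 28+21+30+29 = 108
Hadley → Grove → Easton → Milton → Upland: 28+37+29+8 = 102
Hadley → Grove → Easton → Upland → Milton: 28+37+30+8 = 103
Hadley → Milton → Grove → Upland → Easton: 19+13+21+30 = 83
Hadley → Milton → Grove → Easton → Upland: 19+13+37+30 = 99
Hadley → Milton → Upland → Grove → Easton: 19+8+21+37 = 85
Hadley → Milton → Upland → Easton → Grove: 19+8+30+37 = 94
Hadley → Milton → Easton → Grove → Upland: 19+29+37+21 = 106
Hadley → Milton → Easton → Upland → Grove: 19+29+30+21 = 99
Hadley → Upland → Grove → Milton → Easton: 11+21+13+29 = 74
Hadley → Upland → Grove → Easton → Milton: 11+21+37+29 = 98
… (10 more)
Hadley → Upland → Milton → Grove → Easton: 11+8+13+37 = 69  ← best
The minimum is 69.
One shortest path: Hadley → Upland → Milton → Grove → Easton.

Shortest open route: 69 m.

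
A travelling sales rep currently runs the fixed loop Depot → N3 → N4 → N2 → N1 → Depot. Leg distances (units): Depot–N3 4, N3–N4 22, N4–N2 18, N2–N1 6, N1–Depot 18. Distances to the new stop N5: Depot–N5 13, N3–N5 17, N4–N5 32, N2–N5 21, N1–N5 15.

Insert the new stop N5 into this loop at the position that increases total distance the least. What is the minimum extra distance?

Insertion cost between consecutive stops i–j is d(i,N5) + d(N5,j) − d(i,j):
  between Depot and N3: 13 + 17 − 4 = 26
  between N3 and N4: 17 + 32 − 22 = 27
  between N4 and N2: 32 + 21 − 18 = 35
  between N2 and N1: 21 + 15 − 6 = 30
  between N1 and Depot: 15 + 13 − 18 = 10
Cheapest insertion is between N1 and Depot, adding 10.
New total = 68 + 10 = 78.

+10 — insert N5 between N1 and Depot.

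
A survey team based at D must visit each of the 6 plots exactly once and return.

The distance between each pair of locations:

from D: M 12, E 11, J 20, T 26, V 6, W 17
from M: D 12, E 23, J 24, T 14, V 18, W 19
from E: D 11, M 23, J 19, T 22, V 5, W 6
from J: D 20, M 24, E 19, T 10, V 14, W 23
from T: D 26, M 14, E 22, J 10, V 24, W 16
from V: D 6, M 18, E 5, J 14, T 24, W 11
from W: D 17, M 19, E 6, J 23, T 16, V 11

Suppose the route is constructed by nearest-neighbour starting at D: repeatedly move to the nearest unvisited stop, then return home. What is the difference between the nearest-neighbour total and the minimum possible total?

D: V=6, E=11, M=12, W=17, J=20, T=26 ⇒ V
V: E=5, W=11, J=14, M=18, T=24 ⇒ E
E: W=6, J=19, T=22, M=23 ⇒ W
W: T=16, M=19, J=23 ⇒ T
T: J=10, M=14 ⇒ J
J: M=24 ⇒ M
NN route D → V → E → W → T → J → M → D costs 79.
Optimal: D → M → T → J → W → E → V → D costs 76 (by enumerating all 360 distinct tours).
Excess = 79 − 76 = 3.

Excess over optimum: 3.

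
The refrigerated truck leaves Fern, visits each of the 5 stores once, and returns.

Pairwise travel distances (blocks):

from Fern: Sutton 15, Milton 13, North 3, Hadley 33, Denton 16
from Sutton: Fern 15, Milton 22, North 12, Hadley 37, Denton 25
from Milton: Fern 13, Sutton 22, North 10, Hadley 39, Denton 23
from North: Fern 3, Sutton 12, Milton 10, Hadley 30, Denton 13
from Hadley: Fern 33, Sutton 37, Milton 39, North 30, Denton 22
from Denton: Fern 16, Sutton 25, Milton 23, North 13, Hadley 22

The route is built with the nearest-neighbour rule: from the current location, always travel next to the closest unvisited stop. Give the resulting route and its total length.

Nearest-neighbour total = 115 blocks; route Fern → North → Milton → Sutton → Denton → Hadley → Fern.

At Fern the remaining stops are North 3, Milton 13, Sutton 15, Denton 16, Hadley 33; go to North.
At North the remaining stops are Milton 10, Sutton 12, Denton 13, Hadley 30; go to Milton.
At Milton the remaining stops are Sutton 22, Denton 23, Hadley 39; go to Sutton.
At Sutton the remaining stops are Denton 25, Hadley 37; go to Denton.
At Denton the remaining stops are Hadley 22; go to Hadley.
Return Hadley→Fern: 33.
Total = 3 + 10 + 22 + 25 + 22 + 33 = 115.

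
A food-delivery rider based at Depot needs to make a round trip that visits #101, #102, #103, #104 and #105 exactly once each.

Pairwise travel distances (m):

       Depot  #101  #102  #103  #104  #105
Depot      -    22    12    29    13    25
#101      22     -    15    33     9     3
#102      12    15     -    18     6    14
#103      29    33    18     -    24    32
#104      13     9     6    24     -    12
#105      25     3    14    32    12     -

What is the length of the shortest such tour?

Shortest round trip = 86 m.

With 5 stops there are 5!/2 = 60 distinct round trips (a route and its reverse cost the same).
Depot-#101-#102-#103-#104-#105-Depot: 22+15+18+24+12+25 = 116
Depot-#101-#102-#103-#105-#104-Depot: 22+15+18+32+12+13 = 112
Depot-#101-#102-#104-#103-#105-Depot: 22+15+6+24+32+25 = 124
Depot-#101-#102-#104-#105-#103-Depot: 22+15+6+12+32+29 = 116
Depot-#101-#102-#105-#103-#104-Depot: 22+15+14+32+24+13 = 120
Depot-#101-#102-#105-#104-#103-Depot: 22+15+14+12+24+29 = 116
Depot-#101-#103-#102-#104-#105-Depot: 22+33+18+6+12+25 = 116
Depot-#101-#103-#102-#105-#104-Depot: 22+33+18+14+12+13 = 112
Depot-#101-#103-#104-#102-#105-Depot: 22+33+24+6+14+25 = 124
Depot-#101-#103-#104-#105-#102-Depot: 22+33+24+12+14+12 = 117
Depot-#101-#103-#105-#102-#104-Depot: 22+33+32+14+6+13 = 120
Depot-#101-#103-#105-#104-#102-Depot: 22+33+32+12+6+12 = 117
Depot-#101-#104-#102-#103-#105-Depot: 22+9+6+18+32+25 = 112
Depot-#101-#104-#102-#105-#103-Depot: 22+9+6+14+32+29 = 112
… (46 more)
Depot-#103-#102-#105-#101-#104-Depot: 29+18+14+3+9+13 = 86  ← best
The minimum is 86.
One optimal route: Depot → #103 → #102 → #105 → #101 → #104 → Depot (or its reverse).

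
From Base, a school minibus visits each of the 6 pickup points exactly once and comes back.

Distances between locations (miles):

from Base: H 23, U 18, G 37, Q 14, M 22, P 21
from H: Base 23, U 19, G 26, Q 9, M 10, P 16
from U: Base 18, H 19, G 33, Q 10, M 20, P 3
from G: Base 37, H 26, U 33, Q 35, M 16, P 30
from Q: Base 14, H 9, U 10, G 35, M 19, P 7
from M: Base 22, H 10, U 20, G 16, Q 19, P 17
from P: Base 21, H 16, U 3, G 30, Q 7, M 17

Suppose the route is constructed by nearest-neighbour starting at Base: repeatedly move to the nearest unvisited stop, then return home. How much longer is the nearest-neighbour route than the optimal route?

The nearest-neighbour route is 6 miles longer than optimal.

Base: Q=14, U=18, P=21, M=22, H=23, G=37 ⇒ Q
Q: P=7, H=9, U=10, M=19, G=35 ⇒ P
P: U=3, H=16, M=17, G=30 ⇒ U
U: H=19, M=20, G=33 ⇒ H
H: M=10, G=26 ⇒ M
M: G=16 ⇒ G
NN route Base → Q → P → U → H → M → G → Base costs 106.
Optimal: Base → U → P → G → M → H → Q → Base costs 100 (by enumerating all 360 distinct tours).
Excess = 106 − 100 = 6.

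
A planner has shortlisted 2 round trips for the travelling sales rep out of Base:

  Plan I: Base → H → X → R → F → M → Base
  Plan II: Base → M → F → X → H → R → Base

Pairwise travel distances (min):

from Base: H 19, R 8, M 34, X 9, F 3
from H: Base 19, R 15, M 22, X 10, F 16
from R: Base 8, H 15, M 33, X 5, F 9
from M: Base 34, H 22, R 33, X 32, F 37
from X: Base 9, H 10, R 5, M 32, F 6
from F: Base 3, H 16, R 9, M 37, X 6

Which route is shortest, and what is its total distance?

Plan I: 19 + 10 + 5 + 9 + 37 + 34 = 114
Plan II: 34 + 37 + 6 + 10 + 15 + 8 = 110

110 min — Plan II is the shortest.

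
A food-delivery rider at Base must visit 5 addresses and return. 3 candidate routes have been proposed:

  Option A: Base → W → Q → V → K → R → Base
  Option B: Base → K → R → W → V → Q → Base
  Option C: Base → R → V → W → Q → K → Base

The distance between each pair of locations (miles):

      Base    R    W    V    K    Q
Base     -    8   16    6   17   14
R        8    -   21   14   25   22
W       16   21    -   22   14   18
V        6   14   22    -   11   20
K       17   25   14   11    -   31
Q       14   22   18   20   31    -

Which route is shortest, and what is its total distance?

98 miles — Option A is the shortest.

Option A: 16 + 18 + 20 + 11 + 25 + 8 = 98
Option B: 17 + 25 + 21 + 22 + 20 + 14 = 119
Option C: 8 + 14 + 22 + 18 + 31 + 17 = 110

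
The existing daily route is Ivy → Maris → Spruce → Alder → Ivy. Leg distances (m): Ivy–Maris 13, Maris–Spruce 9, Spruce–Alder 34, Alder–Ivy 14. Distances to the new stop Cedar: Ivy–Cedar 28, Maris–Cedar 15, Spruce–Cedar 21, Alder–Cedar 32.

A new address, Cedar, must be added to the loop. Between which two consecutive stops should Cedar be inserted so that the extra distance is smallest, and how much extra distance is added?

Adding 19 m by placing Cedar on the Spruce–Alder leg.

Insertion cost between consecutive stops i–j is d(i,Cedar) + d(Cedar,j) − d(i,j):
  between Ivy and Maris: 28 + 15 − 13 = 30
  between Maris and Spruce: 15 + 21 − 9 = 27
  between Spruce and Alder: 21 + 32 − 34 = 19
  between Alder and Ivy: 32 + 28 − 14 = 46
Cheapest insertion is between Spruce and Alder, adding 19.
New total = 70 + 19 = 89.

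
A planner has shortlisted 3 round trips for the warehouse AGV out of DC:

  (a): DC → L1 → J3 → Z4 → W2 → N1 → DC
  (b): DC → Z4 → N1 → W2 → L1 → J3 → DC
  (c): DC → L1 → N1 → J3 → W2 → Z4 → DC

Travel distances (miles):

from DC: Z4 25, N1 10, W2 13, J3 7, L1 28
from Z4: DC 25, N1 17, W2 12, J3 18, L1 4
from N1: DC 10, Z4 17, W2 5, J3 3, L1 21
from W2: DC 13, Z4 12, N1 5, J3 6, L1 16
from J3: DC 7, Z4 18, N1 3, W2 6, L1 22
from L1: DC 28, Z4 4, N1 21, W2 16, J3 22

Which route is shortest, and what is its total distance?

(a): 28 + 22 + 18 + 12 + 5 + 10 = 95
(b): 25 + 17 + 5 + 16 + 22 + 7 = 92
(c): 28 + 21 + 3 + 6 + 12 + 25 = 95

92 miles — (b) is the shortest.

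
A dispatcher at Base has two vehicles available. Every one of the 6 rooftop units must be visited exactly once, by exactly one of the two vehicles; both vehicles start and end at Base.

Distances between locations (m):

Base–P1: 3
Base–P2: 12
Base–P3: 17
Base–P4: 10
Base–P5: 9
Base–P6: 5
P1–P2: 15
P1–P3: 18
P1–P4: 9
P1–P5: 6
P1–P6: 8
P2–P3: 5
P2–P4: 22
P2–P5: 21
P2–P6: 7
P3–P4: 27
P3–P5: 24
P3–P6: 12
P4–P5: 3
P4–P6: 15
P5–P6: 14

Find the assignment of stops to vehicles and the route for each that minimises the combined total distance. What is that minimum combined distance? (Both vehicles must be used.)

Check every non-empty split of the stops between the two vehicles; for each half take its own optimal tour:
  {P1} + {P2, P3, P4, P5, P6}: 6 + 54 = 60
  {P2} + {P1, P3, P4, P5, P6}: 24 + 54 = 78
  {P1, P2} + {P3, P4, P5, P6}: 30 + 54 = 84
  {P3} + {P1, P2, P4, P5, P6}: 34 + 46 = 80
  {P1, P3} + {P2, P4, P5, P6}: 38 + 46 = 84
  {P2, P3} + {P1, P4, P5, P6}: 34 + 32 = 66
  … (31 splits in total)
  {P1, P4, P5} + {P2, P3, P6}: 22 + 34 = 56  ← best
Best: vehicle 1 Base → P1 → P5 → P4 → Base = 22; vehicle 2 Base → P2 → P3 → P6 → Base = 34; combined 56.

Minimum combined distance: 56 m.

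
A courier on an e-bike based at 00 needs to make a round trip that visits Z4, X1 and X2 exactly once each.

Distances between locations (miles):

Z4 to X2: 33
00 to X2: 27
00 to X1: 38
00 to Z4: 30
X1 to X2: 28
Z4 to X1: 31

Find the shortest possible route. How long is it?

There are 3 distinct closed tours to check (reversals are equivalent).
00 - Z4 - X1 - X2 - 00: 30+31+28+27 = 116
00 - Z4 - X2 - X1 - 00: 30+33+28+38 = 129
00 - X1 - Z4 - X2 - 00: 38+31+33+27 = 129
The minimum is 116.
One optimal route: 00 → Z4 → X1 → X2 → 00 (or its reverse).

Minimum total distance: 116 miles.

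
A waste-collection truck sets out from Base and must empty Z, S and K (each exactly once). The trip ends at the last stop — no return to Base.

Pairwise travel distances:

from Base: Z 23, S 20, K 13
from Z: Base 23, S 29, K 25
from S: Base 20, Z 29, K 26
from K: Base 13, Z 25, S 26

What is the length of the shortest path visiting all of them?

67 — the minimum one-way total.

There are 3! = 6 possible orderings.
Base - Z - S - K: 23+29+26 = 78
Base - Z - K - S: 23+25+26 = 74
Base - S - Z - K: 20+29+25 = 74
Base - S - K - Z: 20+26+25 = 71
Base - K - Z - S: 13+25+29 = 67
Base - K - S - Z: 13+26+29 = 68
The minimum is 67.
One shortest path: Base → K → Z → S.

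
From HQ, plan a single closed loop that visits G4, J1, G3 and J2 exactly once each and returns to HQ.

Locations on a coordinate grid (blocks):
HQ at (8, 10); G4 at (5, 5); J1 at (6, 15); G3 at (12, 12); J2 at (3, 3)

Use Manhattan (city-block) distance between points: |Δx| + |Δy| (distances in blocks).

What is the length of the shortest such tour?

HQ - G4 - J1 - G3 - J2 - HQ: 8+11+9+18+12 = 58
HQ - G4 - J1 - J2 - G3 - HQ: 8+11+15+18+6 = 58
HQ - G4 - G3 - J1 - J2 - HQ: 8+14+9+15+12 = 58
HQ - G4 - G3 - J2 - J1 - HQ: 8+14+18+15+7 = 62
HQ - G4 - J2 - J1 - G3 - HQ: 8+4+15+9+6 = 42
HQ - G4 - J2 - G3 - J1 - HQ: 8+4+18+9+7 = 46
HQ - J1 - G4 - G3 - J2 - HQ: 7+11+14+18+12 = 62
HQ - J1 - G4 - J2 - G3 - HQ: 7+11+4+18+6 = 46
HQ - J1 - G3 - G4 - J2 - HQ: 7+9+14+4+12 = 46
HQ - J1 - J2 - G4 - G3 - HQ: 7+15+4+14+6 = 46
HQ - G3 - G4 - J1 - J2 - HQ: 6+14+11+15+12 = 58
HQ - G3 - J1 - G4 - J2 - HQ: 6+9+11+4+12 = 42
The minimum is 42.
One optimal route: HQ → G4 → J2 → J1 → G3 → HQ (or its reverse).

Shortest round trip = 42 blocks.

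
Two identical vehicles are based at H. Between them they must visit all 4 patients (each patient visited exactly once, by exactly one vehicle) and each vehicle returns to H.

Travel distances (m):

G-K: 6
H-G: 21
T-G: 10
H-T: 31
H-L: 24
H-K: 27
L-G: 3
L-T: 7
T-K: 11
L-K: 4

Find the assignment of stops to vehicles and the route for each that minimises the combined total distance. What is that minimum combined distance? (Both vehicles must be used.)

111 m — the smallest possible combined total.

Try each way of splitting the stops between the two vehicles (each non-empty) and, for each split, find the best tour for each vehicle:
  {L} + {T, G, K}: 48 + 69 = 117
  {T} + {L, G, K}: 62 + 55 = 117
  {L, T} + {G, K}: 62 + 54 = 116
  {G} + {L, T, K}: 42 + 69 = 111
  {L, G} + {T, K}: 48 + 69 = 117
  {T, G} + {L, K}: 62 + 55 = 117
  … (7 splits in total)
Best: vehicle 1 H → G → H = 42; vehicle 2 H → L → T → K → H = 69; combined 111.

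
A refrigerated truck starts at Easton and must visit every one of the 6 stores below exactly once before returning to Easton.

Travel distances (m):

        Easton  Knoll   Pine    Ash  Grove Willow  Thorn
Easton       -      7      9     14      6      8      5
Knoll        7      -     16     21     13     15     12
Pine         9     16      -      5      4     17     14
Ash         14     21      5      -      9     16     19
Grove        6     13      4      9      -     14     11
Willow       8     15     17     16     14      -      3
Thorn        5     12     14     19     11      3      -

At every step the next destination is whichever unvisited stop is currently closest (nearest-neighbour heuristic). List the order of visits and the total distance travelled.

59 m along Easton → Thorn → Willow → Grove → Pine → Ash → Knoll → Easton.

Easton → [Thorn:5 / Grove:6 / Knoll:7 / Willow:8 / Pine:9 / Ash:14] → Thorn (5)
Thorn → [Willow:3 / Grove:11 / Knoll:12 / Pine:14 / Ash:19] → Willow (3)
Willow → [Grove:14 / Knoll:15 / Ash:16 / Pine:17] → Grove (14)
Grove → [Pine:4 / Ash:9 / Knoll:13] → Pine (4)
Pine → [Ash:5 / Knoll:16] → Ash (5)
Ash → [Knoll:21] → Knoll (21)
Return Knoll→Easton: 7.
Total = 5 + 3 + 14 + 4 + 5 + 21 + 7 = 59.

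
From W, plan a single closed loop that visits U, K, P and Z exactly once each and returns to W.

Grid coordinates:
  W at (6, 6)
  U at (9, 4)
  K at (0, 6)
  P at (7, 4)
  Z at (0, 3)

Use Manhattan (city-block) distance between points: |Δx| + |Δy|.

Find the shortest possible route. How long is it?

There are 12 distinct closed tours to check (reversals are equivalent).
W → U → K → P → Z → W: 5+11+9+8+9 = 42
W → U → K → Z → P → W: 5+11+3+8+3 = 30
W → U → P → K → Z → W: 5+2+9+3+9 = 28
W → U → P → Z → K → W: 5+2+8+3+6 = 24
W → U → Z → K → P → W: 5+10+3+9+3 = 30
W → U → Z → P → K → W: 5+10+8+9+6 = 38
W → K → U → P → Z → W: 6+11+2+8+9 = 36
W → K → U → Z → P → W: 6+11+10+8+3 = 38
W → K → P → U → Z → W: 6+9+2+10+9 = 36
W → K → Z → U → P → W: 6+3+10+2+3 = 24
W → P → U → K → Z → W: 3+2+11+3+9 = 28
W → P → K → U → Z → W: 3+9+11+10+9 = 42
The minimum is 24.
One optimal route: W → U → P → Z → K → W (or its reverse).

24 — the shortest possible round trip.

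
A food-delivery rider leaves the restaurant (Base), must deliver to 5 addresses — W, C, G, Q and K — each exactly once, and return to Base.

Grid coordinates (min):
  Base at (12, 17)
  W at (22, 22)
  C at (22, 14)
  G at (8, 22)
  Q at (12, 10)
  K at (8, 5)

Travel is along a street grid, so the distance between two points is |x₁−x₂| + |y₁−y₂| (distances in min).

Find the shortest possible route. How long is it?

68 min — the shortest possible round trip.

Base - W - C - G - Q - K - Base: 15+8+22+16+9+16 = 86
Base - W - C - G - K - Q - Base: 15+8+22+17+9+7 = 78
Base - W - C - Q - G - K - Base: 15+8+14+16+17+16 = 86
Base - W - C - Q - K - G - Base: 15+8+14+9+17+9 = 72
Base - W - C - K - G - Q - Base: 15+8+23+17+16+7 = 86
Base - W - C - K - Q - G - Base: 15+8+23+9+16+9 = 80
Base - W - G - C - Q - K - Base: 15+14+22+14+9+16 = 90
Base - W - G - C - K - Q - Base: 15+14+22+23+9+7 = 90
Base - W - G - Q - C - K - Base: 15+14+16+14+23+16 = 98
Base - W - G - Q - K - C - Base: 15+14+16+9+23+13 = 90
Base - W - G - K - C - Q - Base: 15+14+17+23+14+7 = 90
Base - W - G - K - Q - C - Base: 15+14+17+9+14+13 = 82
Base - W - Q - C - G - K - Base: 15+22+14+22+17+16 = 106
Base - W - Q - C - K - G - Base: 15+22+14+23+17+9 = 100
… (46 more)
Base - C - W - G - K - Q - Base: 13+8+14+17+9+7 = 68  ← best
The minimum is 68.
One optimal route: Base → C → W → G → K → Q → Base (or its reverse).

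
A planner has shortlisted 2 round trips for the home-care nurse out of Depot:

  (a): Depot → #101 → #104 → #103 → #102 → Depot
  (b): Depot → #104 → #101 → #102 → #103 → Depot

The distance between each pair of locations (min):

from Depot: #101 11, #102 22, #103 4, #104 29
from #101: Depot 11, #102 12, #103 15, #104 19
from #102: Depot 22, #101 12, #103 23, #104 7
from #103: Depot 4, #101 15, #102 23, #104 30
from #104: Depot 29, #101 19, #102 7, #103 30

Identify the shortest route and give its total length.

Shortest is (b), total 87 min.

(a): 11 + 19 + 30 + 23 + 22 = 105
(b): 29 + 19 + 12 + 23 + 4 = 87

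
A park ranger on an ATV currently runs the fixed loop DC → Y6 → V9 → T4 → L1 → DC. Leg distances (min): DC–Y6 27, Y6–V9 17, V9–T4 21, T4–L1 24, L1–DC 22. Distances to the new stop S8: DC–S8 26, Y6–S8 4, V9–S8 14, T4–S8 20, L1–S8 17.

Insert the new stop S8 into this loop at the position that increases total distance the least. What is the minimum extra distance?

+1 min — insert S8 between Y6 and V9.

Insertion cost between consecutive stops i–j is d(i,S8) + d(S8,j) − d(i,j):
  between DC and Y6: 26 + 4 − 27 = 3
  between Y6 and V9: 4 + 14 − 17 = 1
  between V9 and T4: 14 + 20 − 21 = 13
  between T4 and L1: 20 + 17 − 24 = 13
  between L1 and DC: 17 + 26 − 22 = 21
Cheapest insertion is between Y6 and V9, adding 1.
New total = 111 + 1 = 112.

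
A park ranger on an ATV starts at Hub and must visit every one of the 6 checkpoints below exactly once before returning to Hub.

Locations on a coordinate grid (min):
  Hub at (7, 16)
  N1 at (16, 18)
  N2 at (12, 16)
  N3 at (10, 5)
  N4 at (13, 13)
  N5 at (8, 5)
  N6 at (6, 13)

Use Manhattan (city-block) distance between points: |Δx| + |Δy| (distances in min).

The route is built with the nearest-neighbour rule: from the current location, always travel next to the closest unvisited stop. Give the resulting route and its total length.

Total distance 54 min via the nearest-neighbour route Hub → N6 → N4 → N2 → N1 → N3 → N5 → Hub.

Hub → [N6:4 / N2:5 / N4:9 / N1:11 / N5:12 / N3:14] → N6 (4)
N6 → [N4:7 / N2:9 / N5:10 / N3:12 / N1:15] → N4 (7)
N4 → [N2:4 / N1:8 / N3:11 / N5:13] → N2 (4)
N2 → [N1:6 / N3:13 / N5:15] → N1 (6)
N1 → [N3:19 / N5:21] → N3 (19)
N3 → [N5:2] → N5 (2)
Return N5→Hub: 12.
Total = 4 + 7 + 4 + 6 + 19 + 2 + 12 = 54.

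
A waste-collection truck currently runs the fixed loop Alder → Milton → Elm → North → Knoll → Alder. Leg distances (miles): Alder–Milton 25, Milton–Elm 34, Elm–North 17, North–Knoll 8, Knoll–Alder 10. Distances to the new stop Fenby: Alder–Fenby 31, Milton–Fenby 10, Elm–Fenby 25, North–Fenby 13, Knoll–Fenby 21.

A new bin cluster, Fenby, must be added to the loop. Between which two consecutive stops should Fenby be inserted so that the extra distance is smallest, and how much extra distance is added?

Insertion cost between consecutive stops i–j is d(i,Fenby) + d(Fenby,j) − d(i,j):
  between Alder and Milton: 31 + 10 − 25 = 16
  between Milton and Elm: 10 + 25 − 34 = 1
  between Elm and North: 25 + 13 − 17 = 21
  between North and Knoll: 13 + 21 − 8 = 26
  between Knoll and Alder: 21 + 31 − 10 = 42
Cheapest insertion is between Milton and Elm, adding 1.
New total = 94 + 1 = 95.

+1 miles — insert Fenby between Milton and Elm.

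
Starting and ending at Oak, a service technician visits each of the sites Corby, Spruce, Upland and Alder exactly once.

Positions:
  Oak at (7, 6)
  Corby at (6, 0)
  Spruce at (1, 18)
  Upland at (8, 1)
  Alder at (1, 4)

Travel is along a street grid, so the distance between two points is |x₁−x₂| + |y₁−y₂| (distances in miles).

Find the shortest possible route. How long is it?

Shortest round trip = 50 miles.

Oak-Corby-Spruce-Upland-Alder-Oak: 7+23+24+10+8 = 72
Oak-Corby-Spruce-Alder-Upland-Oak: 7+23+14+10+6 = 60
Oak-Corby-Upland-Spruce-Alder-Oak: 7+3+24+14+8 = 56
Oak-Corby-Upland-Alder-Spruce-Oak: 7+3+10+14+18 = 52
Oak-Corby-Alder-Spruce-Upland-Oak: 7+9+14+24+6 = 60
Oak-Corby-Alder-Upland-Spruce-Oak: 7+9+10+24+18 = 68
Oak-Spruce-Corby-Upland-Alder-Oak: 18+23+3+10+8 = 62
Oak-Spruce-Corby-Alder-Upland-Oak: 18+23+9+10+6 = 66
Oak-Spruce-Upland-Corby-Alder-Oak: 18+24+3+9+8 = 62
Oak-Spruce-Alder-Corby-Upland-Oak: 18+14+9+3+6 = 50
Oak-Upland-Corby-Spruce-Alder-Oak: 6+3+23+14+8 = 54
Oak-Upland-Spruce-Corby-Alder-Oak: 6+24+23+9+8 = 70
The minimum is 50.
One optimal route: Oak → Spruce → Alder → Corby → Upland → Oak (or its reverse).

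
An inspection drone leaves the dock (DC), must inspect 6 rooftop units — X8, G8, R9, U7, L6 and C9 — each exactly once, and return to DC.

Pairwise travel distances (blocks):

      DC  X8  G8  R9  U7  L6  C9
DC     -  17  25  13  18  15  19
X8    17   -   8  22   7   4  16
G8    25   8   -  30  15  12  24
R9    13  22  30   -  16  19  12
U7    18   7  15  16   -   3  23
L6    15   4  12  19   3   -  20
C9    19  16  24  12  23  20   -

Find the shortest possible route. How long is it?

DC - X8 - G8 - R9 - U7 - L6 - C9 - DC: 17+8+30+16+3+20+19 = 113
DC - X8 - G8 - R9 - U7 - C9 - L6 - DC: 17+8+30+16+23+20+15 = 129
DC - X8 - G8 - R9 - L6 - U7 - C9 - DC: 17+8+30+19+3+23+19 = 119
DC - X8 - G8 - R9 - L6 - C9 - U7 - DC: 17+8+30+19+20+23+18 = 135
DC - X8 - G8 - R9 - C9 - U7 - L6 - DC: 17+8+30+12+23+3+15 = 108
DC - X8 - G8 - R9 - C9 - L6 - U7 - DC: 17+8+30+12+20+3+18 = 108
DC - X8 - G8 - U7 - R9 - L6 - C9 - DC: 17+8+15+16+19+20+19 = 114
DC - X8 - G8 - U7 - R9 - C9 - L6 - DC: 17+8+15+16+12+20+15 = 103
… (352 more)
DC - R9 - C9 - X8 - G8 - U7 - L6 - DC: 13+12+16+8+15+3+15 = 82  ← best
The minimum is 82.
One optimal route: DC → R9 → C9 → X8 → G8 → U7 → L6 → DC (or its reverse).

Minimum total distance: 82 blocks.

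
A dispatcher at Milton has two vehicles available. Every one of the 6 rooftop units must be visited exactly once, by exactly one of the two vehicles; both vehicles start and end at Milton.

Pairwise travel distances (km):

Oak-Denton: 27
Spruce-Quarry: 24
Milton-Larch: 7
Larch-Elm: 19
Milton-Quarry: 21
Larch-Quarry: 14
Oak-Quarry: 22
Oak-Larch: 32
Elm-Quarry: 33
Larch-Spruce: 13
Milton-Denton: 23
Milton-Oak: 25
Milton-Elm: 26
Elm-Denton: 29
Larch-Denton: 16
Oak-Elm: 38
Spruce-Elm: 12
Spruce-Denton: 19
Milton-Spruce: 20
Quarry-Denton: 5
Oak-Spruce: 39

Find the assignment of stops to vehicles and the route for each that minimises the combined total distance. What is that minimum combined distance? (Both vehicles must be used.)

Minimum combined distance: 123 km.

There are 2^5 − 1 = 31 ways to divide the 6 stops into two non-empty groups. For each, the best each vehicle can do is its own shortest tour through its group:
  {Oak} + {Larch, Spruce, Elm, Quarry, Denton}: 50 + 83 = 133
  {Larch} + {Oak, Spruce, Elm, Quarry, Denton}: 14 + 109 = 123
  {Oak, Larch} + {Spruce, Elm, Quarry, Denton}: 64 + 83 = 147
  {Spruce} + {Oak, Larch, Elm, Quarry, Denton}: 40 + 107 = 147
  {Oak, Spruce} + {Larch, Elm, Quarry, Denton}: 84 + 81 = 165
  {Larch, Spruce} + {Oak, Elm, Quarry, Denton}: 40 + 107 = 147
  … (31 splits in total)
Best: vehicle 1 Milton → Larch → Milton = 14; vehicle 2 Milton → Oak → Quarry → Denton → Spruce → Elm → Milton = 109; combined 123.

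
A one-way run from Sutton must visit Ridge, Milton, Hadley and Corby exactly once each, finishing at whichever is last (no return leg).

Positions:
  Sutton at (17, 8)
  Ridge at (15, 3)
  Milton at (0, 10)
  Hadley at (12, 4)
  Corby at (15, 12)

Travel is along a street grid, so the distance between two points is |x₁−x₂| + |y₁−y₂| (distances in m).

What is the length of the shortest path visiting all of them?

There are 4! = 24 possible orderings.
Sutton→Ridge→Milton→Hadley→Corby: 7+22+18+11 = 58
Sutton→Ridge→Milton→Corby→Hadley: 7+22+17+11 = 57
Sutton→Ridge→Hadley→Milton→Corby: 7+4+18+17 = 46
Sutton→Ridge→Hadley→Corby→Milton: 7+4+11+17 = 39
Sutton→Ridge→Corby→Milton→Hadley: 7+9+17+18 = 51
Sutton→Ridge→Corby→Hadley→Milton: 7+9+11+18 = 45
Sutton→Milton→Ridge→Hadley→Corby: 19+22+4+11 = 56
Sutton→Milton→Ridge→Corby→Hadley: 19+22+9+11 = 61
Sutton→Milton→Hadley→Ridge→Corby: 19+18+4+9 = 50
Sutton→Milton→Hadley→Corby→Ridge: 19+18+11+9 = 57
Sutton→Milton→Corby→Ridge→Hadley: 19+17+9+4 = 49
Sutton→Milton→Corby→Hadley→Ridge: 19+17+11+4 = 51
Sutton→Hadley→Ridge→Milton→Corby: 9+4+22+17 = 52
Sutton→Hadley→Ridge→Corby→Milton: 9+4+9+17 = 39
… (10 more)
Sutton→Corby→Ridge→Hadley→Milton: 6+9+4+18 = 37  ← best
The minimum is 37.
One shortest path: Sutton → Corby → Ridge → Hadley → Milton.

37 m — the minimum one-way total.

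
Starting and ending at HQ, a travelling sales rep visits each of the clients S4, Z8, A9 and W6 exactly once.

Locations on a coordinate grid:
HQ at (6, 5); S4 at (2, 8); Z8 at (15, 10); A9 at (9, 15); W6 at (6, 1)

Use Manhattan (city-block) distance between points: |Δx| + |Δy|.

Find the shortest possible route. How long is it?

HQ - S4 - Z8 - A9 - W6 - HQ: 7+15+11+17+4 = 54
HQ - S4 - Z8 - W6 - A9 - HQ: 7+15+18+17+13 = 70
HQ - S4 - A9 - Z8 - W6 - HQ: 7+14+11+18+4 = 54
HQ - S4 - A9 - W6 - Z8 - HQ: 7+14+17+18+14 = 70
HQ - S4 - W6 - Z8 - A9 - HQ: 7+11+18+11+13 = 60
HQ - S4 - W6 - A9 - Z8 - HQ: 7+11+17+11+14 = 60
HQ - Z8 - S4 - A9 - W6 - HQ: 14+15+14+17+4 = 64
HQ - Z8 - S4 - W6 - A9 - HQ: 14+15+11+17+13 = 70
HQ - Z8 - A9 - S4 - W6 - HQ: 14+11+14+11+4 = 54
HQ - Z8 - W6 - S4 - A9 - HQ: 14+18+11+14+13 = 70
HQ - A9 - S4 - Z8 - W6 - HQ: 13+14+15+18+4 = 64
HQ - A9 - Z8 - S4 - W6 - HQ: 13+11+15+11+4 = 54
The minimum is 54.
One optimal route: HQ → S4 → Z8 → A9 → W6 → HQ (or its reverse).

Shortest round trip = 54.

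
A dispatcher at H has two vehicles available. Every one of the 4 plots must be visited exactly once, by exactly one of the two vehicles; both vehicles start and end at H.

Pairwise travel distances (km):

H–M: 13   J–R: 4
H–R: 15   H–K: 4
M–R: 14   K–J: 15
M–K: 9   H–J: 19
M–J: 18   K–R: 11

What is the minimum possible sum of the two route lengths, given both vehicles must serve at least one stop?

Check every non-empty split of the stops between the two vehicles; for each half take its own optimal tour:
  {M} + {K, J, R}: 26 + 38 = 64
  {K} + {M, J, R}: 8 + 50 = 58
  {M, K} + {J, R}: 26 + 38 = 64
  {J} + {M, K, R}: 38 + 42 = 80
  {M, J} + {K, R}: 50 + 30 = 80
  {K, J} + {M, R}: 38 + 42 = 80
  … (7 splits in total)
Best: vehicle 1 H → K → H = 8; vehicle 2 H → M → J → R → H = 50; combined 58.

Minimum combined distance: 58 km.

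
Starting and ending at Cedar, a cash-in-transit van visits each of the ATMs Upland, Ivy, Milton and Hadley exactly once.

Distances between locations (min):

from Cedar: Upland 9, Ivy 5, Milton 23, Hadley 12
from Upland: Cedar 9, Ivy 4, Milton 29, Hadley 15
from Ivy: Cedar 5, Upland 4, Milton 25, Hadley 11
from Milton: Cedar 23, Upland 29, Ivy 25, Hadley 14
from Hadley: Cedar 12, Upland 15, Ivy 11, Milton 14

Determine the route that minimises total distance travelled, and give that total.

Minimum total distance: 61 min.

With 4 stops there are 4!/2 = 12 distinct round trips (a route and its reverse cost the same).
Cedar → Upland → Ivy → Milton → Hadley → Cedar: 9+4+25+14+12 = 64
Cedar → Upland → Ivy → Hadley → Milton → Cedar: 9+4+11+14+23 = 61
Cedar → Upland → Milton → Ivy → Hadley → Cedar: 9+29+25+11+12 = 86
Cedar → Upland → Milton → Hadley → Ivy → Cedar: 9+29+14+11+5 = 68
Cedar → Upland → Hadley → Ivy → Milton → Cedar: 9+15+11+25+23 = 83
Cedar → Upland → Hadley → Milton → Ivy → Cedar: 9+15+14+25+5 = 68
Cedar → Ivy → Upland → Milton → Hadley → Cedar: 5+4+29+14+12 = 64
Cedar → Ivy → Upland → Hadley → Milton → Cedar: 5+4+15+14+23 = 61
Cedar → Ivy → Milton → Upland → Hadley → Cedar: 5+25+29+15+12 = 86
Cedar → Ivy → Hadley → Upland → Milton → Cedar: 5+11+15+29+23 = 83
Cedar → Milton → Upland → Ivy → Hadley → Cedar: 23+29+4+11+12 = 79
Cedar → Milton → Ivy → Upland → Hadley → Cedar: 23+25+4+15+12 = 79
The minimum is 61.
One optimal route: Cedar → Upland → Ivy → Hadley → Milton → Cedar (or its reverse).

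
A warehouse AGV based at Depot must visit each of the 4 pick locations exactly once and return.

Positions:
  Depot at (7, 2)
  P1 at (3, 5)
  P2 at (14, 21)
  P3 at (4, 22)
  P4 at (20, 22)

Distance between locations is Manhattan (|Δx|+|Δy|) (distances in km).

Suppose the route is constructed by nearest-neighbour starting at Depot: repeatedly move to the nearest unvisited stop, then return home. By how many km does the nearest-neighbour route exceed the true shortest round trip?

From Depot: P1=7, P3=23, P2=26, P4=33 → choose P1 (7).
From P1: P3=18, P2=27, P4=34 → choose P3 (18).
From P3: P2=11, P4=16 → choose P2 (11).
From P2: P4=7 → choose P4 (7).
NN route Depot → P1 → P3 → P2 → P4 → Depot costs 76.
Optimal: Depot → P1 → P3 → P4 → P2 → Depot costs 74 (by enumerating all 12 distinct tours).
Excess = 76 − 74 = 2.

The nearest-neighbour route is 2 km longer than optimal.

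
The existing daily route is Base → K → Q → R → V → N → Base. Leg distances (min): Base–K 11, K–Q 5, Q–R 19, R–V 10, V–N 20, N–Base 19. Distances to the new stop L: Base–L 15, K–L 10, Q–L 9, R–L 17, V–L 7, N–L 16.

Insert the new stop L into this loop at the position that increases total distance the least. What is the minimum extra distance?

+3 min — insert L between V and N.

Insertion cost between consecutive stops i–j is d(i,L) + d(L,j) − d(i,j):
  between Base and K: 15 + 10 − 11 = 14
  between K and Q: 10 + 9 − 5 = 14
  between Q and R: 9 + 17 − 19 = 7
  between R and V: 17 + 7 − 10 = 14
  between V and N: 7 + 16 − 20 = 3
  between N and Base: 16 + 15 − 19 = 12
Cheapest insertion is between V and N, adding 3.
New total = 84 + 3 = 87.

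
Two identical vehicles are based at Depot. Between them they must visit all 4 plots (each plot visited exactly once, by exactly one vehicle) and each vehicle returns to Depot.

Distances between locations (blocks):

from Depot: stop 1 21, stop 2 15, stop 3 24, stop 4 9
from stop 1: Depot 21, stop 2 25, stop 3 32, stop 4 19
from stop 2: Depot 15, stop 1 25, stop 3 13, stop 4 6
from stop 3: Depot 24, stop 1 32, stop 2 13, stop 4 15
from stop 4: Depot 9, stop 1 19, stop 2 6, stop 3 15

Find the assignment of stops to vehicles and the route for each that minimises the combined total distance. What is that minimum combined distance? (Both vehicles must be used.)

Minimum combined distance: 94 blocks.

Check every non-empty split of the stops between the two vehicles; for each half take its own optimal tour:
  {stop 1} + {stop 2, stop 3, stop 4}: 42 + 52 = 94
  {stop 2} + {stop 1, stop 3, stop 4}: 30 + 77 = 107
  {stop 1, stop 2} + {stop 3, stop 4}: 61 + 48 = 109
  {stop 3} + {stop 1, stop 2, stop 4}: 48 + 61 = 109
  {stop 1, stop 3} + {stop 2, stop 4}: 77 + 30 = 107
  {stop 2, stop 3} + {stop 1, stop 4}: 52 + 49 = 101
  … (7 splits in total)
Best: vehicle 1 Depot → stop 1 → Depot = 42; vehicle 2 Depot → stop 2 → stop 3 → stop 4 → Depot = 52; combined 94.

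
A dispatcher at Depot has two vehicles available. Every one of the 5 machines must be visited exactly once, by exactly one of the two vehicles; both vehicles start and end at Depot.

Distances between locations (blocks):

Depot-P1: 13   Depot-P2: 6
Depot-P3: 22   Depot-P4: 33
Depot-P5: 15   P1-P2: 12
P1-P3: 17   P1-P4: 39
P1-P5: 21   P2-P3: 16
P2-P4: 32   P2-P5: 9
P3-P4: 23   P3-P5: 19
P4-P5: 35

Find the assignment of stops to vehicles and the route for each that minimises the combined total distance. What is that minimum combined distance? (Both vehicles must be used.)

115 blocks — the smallest possible combined total.

Try each way of splitting the stops between the two vehicles (each non-empty) and, for each split, find the best tour for each vehicle:
  {P1} + {P2, P3, P4, P5}: 26 + 90 = 116
  {P2} + {P1, P3, P4, P5}: 12 + 103 = 115
  {P1, P2} + {P3, P4, P5}: 31 + 90 = 121
  {P3} + {P1, P2, P4, P5}: 44 + 102 = 146
  {P1, P3} + {P2, P4, P5}: 52 + 83 = 135
  {P2, P3} + {P1, P4, P5}: 44 + 102 = 146
  … (15 splits in total)
Best: vehicle 1 Depot → P2 → Depot = 12; vehicle 2 Depot → P1 → P3 → P4 → P5 → Depot = 103; combined 115.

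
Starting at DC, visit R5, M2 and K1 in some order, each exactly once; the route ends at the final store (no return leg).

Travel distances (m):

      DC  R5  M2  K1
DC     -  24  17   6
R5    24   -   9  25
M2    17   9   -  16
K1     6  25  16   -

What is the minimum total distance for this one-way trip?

31 m — the minimum one-way total.

There are 3! = 6 possible orderings.
DC → R5 → M2 → K1: 24+9+16 = 49
DC → R5 → K1 → M2: 24+25+16 = 65
DC → M2 → R5 → K1: 17+9+25 = 51
DC → M2 → K1 → R5: 17+16+25 = 58
DC → K1 → R5 → M2: 6+25+9 = 40
DC → K1 → M2 → R5: 6+16+9 = 31
The minimum is 31.
One shortest path: DC → K1 → M2 → R5.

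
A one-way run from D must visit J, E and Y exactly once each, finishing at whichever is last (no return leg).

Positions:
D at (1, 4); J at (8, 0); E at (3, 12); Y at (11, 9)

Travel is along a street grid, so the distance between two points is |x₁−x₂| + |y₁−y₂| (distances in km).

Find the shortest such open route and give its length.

There are 3! = 6 possible orderings.
D → J → E → Y: 11+17+11 = 39
D → J → Y → E: 11+12+11 = 34
D → E → J → Y: 10+17+12 = 39
D → E → Y → J: 10+11+12 = 33
D → Y → J → E: 15+12+17 = 44
D → Y → E → J: 15+11+17 = 43
The minimum is 33.
One shortest path: D → E → Y → J.

Minimum one-way distance = 33 km.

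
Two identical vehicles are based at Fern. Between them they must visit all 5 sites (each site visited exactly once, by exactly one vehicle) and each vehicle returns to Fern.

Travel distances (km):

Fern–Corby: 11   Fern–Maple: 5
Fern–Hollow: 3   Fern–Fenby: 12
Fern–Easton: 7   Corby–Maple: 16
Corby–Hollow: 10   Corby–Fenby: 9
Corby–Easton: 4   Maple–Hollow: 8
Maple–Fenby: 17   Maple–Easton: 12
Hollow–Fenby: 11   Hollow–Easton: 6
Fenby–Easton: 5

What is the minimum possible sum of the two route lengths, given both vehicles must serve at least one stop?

Minimum combined distance: 44 km.

Check every non-empty split of the stops between the two vehicles; for each half take its own optimal tour:
  {Corby} + {Maple, Hollow, Fenby, Easton}: 22 + 36 = 58
  {Maple} + {Corby, Hollow, Fenby, Easton}: 10 + 34 = 44
  {Corby, Maple} + {Hollow, Fenby, Easton}: 32 + 26 = 58
  {Hollow} + {Corby, Maple, Fenby, Easton}: 6 + 42 = 48
  {Corby, Hollow} + {Maple, Fenby, Easton}: 24 + 34 = 58
  {Maple, Hollow} + {Corby, Fenby, Easton}: 16 + 32 = 48
  … (15 splits in total)
Best: vehicle 1 Fern → Maple → Fern = 10; vehicle 2 Fern → Corby → Fenby → Easton → Hollow → Fern = 34; combined 44.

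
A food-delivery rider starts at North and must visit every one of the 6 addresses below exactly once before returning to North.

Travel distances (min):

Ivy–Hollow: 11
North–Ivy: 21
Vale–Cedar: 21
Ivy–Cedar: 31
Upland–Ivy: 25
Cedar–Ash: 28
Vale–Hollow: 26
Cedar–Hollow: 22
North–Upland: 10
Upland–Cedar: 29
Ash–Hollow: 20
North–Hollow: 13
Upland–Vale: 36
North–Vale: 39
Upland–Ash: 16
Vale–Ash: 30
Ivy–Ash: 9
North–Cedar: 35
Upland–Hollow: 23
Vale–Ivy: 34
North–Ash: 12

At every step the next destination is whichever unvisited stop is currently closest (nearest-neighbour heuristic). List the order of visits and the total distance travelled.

Total distance 128 min via the nearest-neighbour route North → Upland → Ash → Ivy → Hollow → Cedar → Vale → North.

North → [Upland:10 / Ash:12 / Hollow:13 / Ivy:21 / Cedar:35 / Vale:39] → Upland (10)
Upland → [Ash:16 / Hollow:23 / Ivy:25 / Cedar:29 / Vale:36] → Ash (16)
Ash → [Ivy:9 / Hollow:20 / Cedar:28 / Vale:30] → Ivy (9)
Ivy → [Hollow:11 / Cedar:31 / Vale:34] → Hollow (11)
Hollow → [Cedar:22 / Vale:26] → Cedar (22)
Cedar → [Vale:21] → Vale (21)
Return Vale→North: 39.
Total = 10 + 16 + 9 + 11 + 22 + 21 + 39 = 128.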